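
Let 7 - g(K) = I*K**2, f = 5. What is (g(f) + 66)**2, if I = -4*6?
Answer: 452929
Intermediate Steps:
I = -24
g(K) = 7 + 24*K**2 (g(K) = 7 - (-24)*K**2 = 7 + 24*K**2)
(g(f) + 66)**2 = ((7 + 24*5**2) + 66)**2 = ((7 + 24*25) + 66)**2 = ((7 + 600) + 66)**2 = (607 + 66)**2 = 673**2 = 452929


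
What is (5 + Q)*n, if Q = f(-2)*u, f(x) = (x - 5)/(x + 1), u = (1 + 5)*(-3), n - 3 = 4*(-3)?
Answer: 1089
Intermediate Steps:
n = -9 (n = 3 + 4*(-3) = 3 - 12 = -9)
u = -18 (u = 6*(-3) = -18)
f(x) = (-5 + x)/(1 + x)
Q = -126 (Q = ((-5 - 2)/(1 - 2))*(-18) = (-7/(-1))*(-18) = -1*(-7)*(-18) = 7*(-18) = -126)
(5 + Q)*n = (5 - 126)*(-9) = -121*(-9) = 1089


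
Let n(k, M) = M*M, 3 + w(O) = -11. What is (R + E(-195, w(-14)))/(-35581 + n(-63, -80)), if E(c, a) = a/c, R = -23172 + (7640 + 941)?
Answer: 2845231/5690295 ≈ 0.50001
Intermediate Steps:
w(O) = -14 (w(O) = -3 - 11 = -14)
R = -14591 (R = -23172 + 8581 = -14591)
n(k, M) = M²
(R + E(-195, w(-14)))/(-35581 + n(-63, -80)) = (-14591 - 14/(-195))/(-35581 + (-80)²) = (-14591 - 14*(-1/195))/(-35581 + 6400) = (-14591 + 14/195)/(-29181) = -2845231/195*(-1/29181) = 2845231/5690295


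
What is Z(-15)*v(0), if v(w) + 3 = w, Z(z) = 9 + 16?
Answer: -75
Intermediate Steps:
Z(z) = 25
v(w) = -3 + w
Z(-15)*v(0) = 25*(-3 + 0) = 25*(-3) = -75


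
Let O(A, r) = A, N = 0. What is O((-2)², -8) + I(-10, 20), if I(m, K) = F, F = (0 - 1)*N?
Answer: 4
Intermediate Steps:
F = 0 (F = (0 - 1)*0 = -1*0 = 0)
I(m, K) = 0
O((-2)², -8) + I(-10, 20) = (-2)² + 0 = 4 + 0 = 4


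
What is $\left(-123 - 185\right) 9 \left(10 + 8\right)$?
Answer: $-49896$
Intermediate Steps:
$\left(-123 - 185\right) 9 \left(10 + 8\right) = - 308 \cdot 9 \cdot 18 = \left(-308\right) 162 = -49896$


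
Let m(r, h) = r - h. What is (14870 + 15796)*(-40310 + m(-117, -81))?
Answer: -1237250436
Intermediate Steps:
(14870 + 15796)*(-40310 + m(-117, -81)) = (14870 + 15796)*(-40310 + (-117 - 1*(-81))) = 30666*(-40310 + (-117 + 81)) = 30666*(-40310 - 36) = 30666*(-40346) = -1237250436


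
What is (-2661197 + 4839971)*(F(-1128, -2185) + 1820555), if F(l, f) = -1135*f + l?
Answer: 9367425293148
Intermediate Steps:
F(l, f) = l - 1135*f
(-2661197 + 4839971)*(F(-1128, -2185) + 1820555) = (-2661197 + 4839971)*((-1128 - 1135*(-2185)) + 1820555) = 2178774*((-1128 + 2479975) + 1820555) = 2178774*(2478847 + 1820555) = 2178774*4299402 = 9367425293148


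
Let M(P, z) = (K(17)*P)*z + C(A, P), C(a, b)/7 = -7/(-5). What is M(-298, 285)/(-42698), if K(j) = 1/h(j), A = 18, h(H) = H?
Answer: 423817/3629330 ≈ 0.11678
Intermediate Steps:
C(a, b) = 49/5 (C(a, b) = 7*(-7/(-5)) = 7*(-7*(-⅕)) = 7*(7/5) = 49/5)
K(j) = 1/j
M(P, z) = 49/5 + P*z/17 (M(P, z) = (P/17)*z + 49/5 = P*z/17 + 49/5 = 49/5 + P*z/17)
M(-298, 285)/(-42698) = (49/5 + (1/17)*(-298)*285)/(-42698) = (49/5 - 84930/17)*(-1/42698) = -423817/85*(-1/42698) = 423817/3629330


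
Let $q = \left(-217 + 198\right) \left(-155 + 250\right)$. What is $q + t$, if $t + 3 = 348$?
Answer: $-1460$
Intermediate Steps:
$t = 345$ ($t = -3 + 348 = 345$)
$q = -1805$ ($q = \left(-19\right) 95 = -1805$)
$q + t = -1805 + 345 = -1460$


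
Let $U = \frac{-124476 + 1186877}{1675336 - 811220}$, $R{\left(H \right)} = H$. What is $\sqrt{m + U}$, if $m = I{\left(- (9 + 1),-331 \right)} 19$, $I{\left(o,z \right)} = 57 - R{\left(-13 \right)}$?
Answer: $\frac{\sqrt{248506082859749}}{432058} \approx 36.486$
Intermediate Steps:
$I{\left(o,z \right)} = 70$ ($I{\left(o,z \right)} = 57 - -13 = 57 + 13 = 70$)
$m = 1330$ ($m = 70 \cdot 19 = 1330$)
$U = \frac{1062401}{864116} \approx 1.2295$
$\sqrt{m + U} = \sqrt{1330 + \frac{1062401}{864116}} = \sqrt{\frac{1150336681}{864116}} = \frac{\sqrt{248506082859749}}{432058}$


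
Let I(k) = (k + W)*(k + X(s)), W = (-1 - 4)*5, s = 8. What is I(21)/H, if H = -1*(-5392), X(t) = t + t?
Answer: -37/1348 ≈ -0.027448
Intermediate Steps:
W = -25 (W = -5*5 = -25)
X(t) = 2*t
I(k) = (-25 + k)*(16 + k) (I(k) = (k - 25)*(k + 2*8) = (-25 + k)*(k + 16) = (-25 + k)*(16 + k))
H = 5392
I(21)/H = (-400 + 21**2 - 9*21)/5392 = (-400 + 441 - 189)*(1/5392) = -148*1/5392 = -37/1348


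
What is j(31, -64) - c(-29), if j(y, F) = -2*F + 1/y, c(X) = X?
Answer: 4868/31 ≈ 157.03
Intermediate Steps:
j(y, F) = 1/y - 2*F
j(31, -64) - c(-29) = (1/31 - 2*(-64)) - 1*(-29) = (1/31 + 128) + 29 = 3969/31 + 29 = 4868/31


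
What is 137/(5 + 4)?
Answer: 137/9 ≈ 15.222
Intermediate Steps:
137/(5 + 4) = 137/9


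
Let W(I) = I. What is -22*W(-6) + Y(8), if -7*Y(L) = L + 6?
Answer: 130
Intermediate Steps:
Y(L) = -6/7 - L/7 (Y(L) = -(L + 6)/7 = -(6 + L)/7 = -6/7 - L/7)
-22*W(-6) + Y(8) = -22*(-6) + (-6/7 - 1/7*8) = 132 + (-6/7 - 8/7) = 132 - 2 = 130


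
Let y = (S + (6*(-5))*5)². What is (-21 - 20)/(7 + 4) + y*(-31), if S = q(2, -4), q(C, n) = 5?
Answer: -7169566/11 ≈ -6.5178e+5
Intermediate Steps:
S = 5
y = 21025 (y = (5 + (6*(-5))*5)² = (5 - 30*5)² = (5 - 150)² = (-145)² = 21025)
(-21 - 20)/(7 + 4) + y*(-31) = (-21 - 20)/(7 + 4) + 21025*(-31) = -41/11 - 651775 = -7169566/11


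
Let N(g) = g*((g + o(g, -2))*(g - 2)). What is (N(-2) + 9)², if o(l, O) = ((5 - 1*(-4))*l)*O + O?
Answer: 70225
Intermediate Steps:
o(l, O) = O + 9*O*l (o(l, O) = ((5 + 4)*l)*O + O = (9*l)*O + O = 9*O*l + O = O + 9*O*l)
N(g) = g*(-2 + g)*(-2 - 17*g) (N(g) = g*((g - 2*(1 + 9*g))*(g - 2)) = g*((g + (-2 - 18*g))*(-2 + g)) = g*((-2 - 17*g)*(-2 + g)) = g*((-2 + g)*(-2 - 17*g)) = g*(-2 + g)*(-2 - 17*g))
(N(-2) + 9)² = (-2*(4 - 17*(-2)² + 32*(-2)) + 9)² = (-2*(4 - 17*4 - 64) + 9)² = (-2*(4 - 68 - 64) + 9)² = (-2*(-128) + 9)² = (256 + 9)² = 265² = 70225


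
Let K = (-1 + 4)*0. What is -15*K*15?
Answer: 0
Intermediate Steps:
K = 0 (K = 3*0 = 0)
-15*K*15 = -15*0*15 = 0*15 = 0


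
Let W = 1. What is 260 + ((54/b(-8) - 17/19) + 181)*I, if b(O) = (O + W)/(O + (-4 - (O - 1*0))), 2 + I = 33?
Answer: 904378/133 ≈ 6799.8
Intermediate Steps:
I = 31 (I = -2 + 33 = 31)
b(O) = -¼ - O/4 (b(O) = (O + 1)/(O + (-4 - (O - 1*0))) = (1 + O)/(O + (-4 - (O + 0))) = (1 + O)/(O + (-4 - O)) = (1 + O)/(-4) = (1 + O)*(-¼) = -¼ - O/4)
260 + ((54/b(-8) - 17/19) + 181)*I = 260 + ((54/(-¼ - ¼*(-8)) - 17/19) + 181)*31 = 260 + ((54/(-¼ + 2) - 17*1/19) + 181)*31 = 260 + ((54/(7/4) - 17/19) + 181)*31 = 260 + ((54*(4/7) - 17/19) + 181)*31 = 260 + ((216/7 - 17/19) + 181)*31 = 260 + (3985/133 + 181)*31 = 260 + (28058/133)*31 = 260 + 869798/133 = 904378/133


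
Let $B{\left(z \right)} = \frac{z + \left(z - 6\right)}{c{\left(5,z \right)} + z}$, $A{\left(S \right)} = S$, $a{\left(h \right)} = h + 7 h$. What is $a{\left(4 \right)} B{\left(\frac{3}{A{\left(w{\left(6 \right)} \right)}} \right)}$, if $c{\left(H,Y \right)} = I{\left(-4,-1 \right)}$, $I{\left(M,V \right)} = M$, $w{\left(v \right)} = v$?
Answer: $\frac{320}{7} \approx 45.714$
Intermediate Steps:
$a{\left(h \right)} = 8 h$
$c{\left(H,Y \right)} = -4$
$B{\left(z \right)} = \frac{-6 + 2 z}{-4 + z}$ ($B{\left(z \right)} = \frac{z + \left(z - 6\right)}{-4 + z} = \frac{z + \left(-6 + z\right)}{-4 + z} = \frac{-6 + 2 z}{-4 + z}$)
$a{\left(4 \right)} B{\left(\frac{3}{A{\left(w{\left(6 \right)} \right)}} \right)} = 8 \cdot 4 \frac{2 \left(-3 + \frac{3}{6}\right)}{-4 + \frac{3}{6}} = 32 \frac{2 \left(-3 + 3 \cdot \frac{1}{6}\right)}{-4 + 3 \cdot \frac{1}{6}} = 32 \frac{2 \left(-3 + \frac{1}{2}\right)}{-4 + \frac{1}{2}} = 32 \cdot 2 \frac{1}{- \frac{7}{2}} \left(- \frac{5}{2}\right) = 32 \cdot 2 \left(- \frac{2}{7}\right) \left(- \frac{5}{2}\right) = 32 \cdot \frac{10}{7} = \frac{320}{7}$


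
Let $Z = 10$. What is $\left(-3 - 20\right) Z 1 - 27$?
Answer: $-257$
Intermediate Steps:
$\left(-3 - 20\right) Z 1 - 27 = \left(-3 - 20\right) 10 \cdot 1 - 27 = \left(-3 - 20\right) 10 - 27 = \left(-23\right) 10 - 27 = -230 - 27 = -257$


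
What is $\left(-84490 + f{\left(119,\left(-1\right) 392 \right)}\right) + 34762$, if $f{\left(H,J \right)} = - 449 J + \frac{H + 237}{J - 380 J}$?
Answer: $\frac{4690291849}{37142} \approx 1.2628 \cdot 10^{5}$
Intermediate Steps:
$f{\left(H,J \right)} = - 449 J - \frac{237 + H}{379 J}$ ($f{\left(H,J \right)} = - 449 J + \frac{237 + H}{\left(-379\right) J} = - 449 J + \left(237 + H\right) \left(- \frac{1}{379 J}\right) = - 449 J - \frac{237 + H}{379 J}$)
$\left(-84490 + f{\left(119,\left(-1\right) 392 \right)}\right) + 34762 = \left(-84490 + \frac{-237 - 119 - 170171 \left(\left(-1\right) 392\right)^{2}}{379 \left(\left(-1\right) 392\right)}\right) + 34762 = \left(-84490 + \frac{-237 - 119 - 170171 \left(-392\right)^{2}}{379 \left(-392\right)}\right) + 34762 = \left(-84490 + \frac{1}{379} \left(- \frac{1}{392}\right) \left(-237 - 119 - 26149156544\right)\right) + 34762 = \left(-84490 + \frac{1}{379} \left(- \frac{1}{392}\right) \left(-26149156900\right)\right) + 34762 = \left(-84490 + \frac{6537289225}{37142}\right) + 34762 = \frac{3399161645}{37142} + 34762 = \frac{4690291849}{37142}$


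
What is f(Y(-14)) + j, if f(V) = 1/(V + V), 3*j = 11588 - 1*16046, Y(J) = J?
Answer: -41609/28 ≈ -1486.0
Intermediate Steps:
j = -1486 (j = (11588 - 1*16046)/3 = (11588 - 16046)/3 = (⅓)*(-4458) = -1486)
f(V) = 1/(2*V)
f(Y(-14)) + j = (½)/(-14) - 1486 = (½)*(-1/14) - 1486 = -1/28 - 1486 = -41609/28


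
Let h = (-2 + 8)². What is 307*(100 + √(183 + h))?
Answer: 30700 + 307*√219 ≈ 35243.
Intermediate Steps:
h = 36 (h = 6² = 36)
307*(100 + √(183 + h)) = 307*(100 + √(183 + 36)) = 307*(100 + √219) = 30700 + 307*√219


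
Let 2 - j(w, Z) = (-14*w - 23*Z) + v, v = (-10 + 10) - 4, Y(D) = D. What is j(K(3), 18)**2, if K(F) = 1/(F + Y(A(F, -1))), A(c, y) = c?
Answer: 1605289/9 ≈ 1.7837e+5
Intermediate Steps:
v = -4 (v = 0 - 4 = -4)
K(F) = 1/(2*F) (K(F) = 1/(F + F) = 1/(2*F))
j(w, Z) = 6 + 14*w + 23*Z (j(w, Z) = 2 - ((-14*w - 23*Z) - 4) = 2 - ((-23*Z - 14*w) - 4) = 2 - (-4 - 23*Z - 14*w) = 2 + (4 + 14*w + 23*Z) = 6 + 14*w + 23*Z)
j(K(3), 18)**2 = (6 + 14*((1/2)/3) + 23*18)**2 = (6 + 14*((1/2)*(1/3)) + 414)**2 = (6 + 14*(1/6) + 414)**2 = (6 + 7/3 + 414)**2 = (1267/3)**2 = 1605289/9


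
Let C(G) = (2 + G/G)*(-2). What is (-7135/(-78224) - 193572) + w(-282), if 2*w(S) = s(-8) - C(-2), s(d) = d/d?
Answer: -15141695209/78224 ≈ -1.9357e+5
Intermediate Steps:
C(G) = -6 (C(G) = (2 + 1)*(-2) = 3*(-2) = -6)
s(d) = 1
w(S) = 7/2 (w(S) = (1 - 1*(-6))/2 = (1 + 6)/2 = (½)*7 = 7/2)
(-7135/(-78224) - 193572) + w(-282) = (-7135/(-78224) - 193572) + 7/2 = (-7135*(-1/78224) - 193572) + 7/2 = (7135/78224 - 193572) + 7/2 = -15141968993/78224 + 7/2 = -15141695209/78224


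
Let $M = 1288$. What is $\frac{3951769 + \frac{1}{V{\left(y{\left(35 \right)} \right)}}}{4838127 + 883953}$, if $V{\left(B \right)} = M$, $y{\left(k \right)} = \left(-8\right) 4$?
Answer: $\frac{5089878473}{7370039040} \approx 0.69062$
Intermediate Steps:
$y{\left(k \right)} = -32$
$V{\left(B \right)} = 1288$
$\frac{3951769 + \frac{1}{V{\left(y{\left(35 \right)} \right)}}}{4838127 + 883953} = \frac{3951769 + \frac{1}{1288}}{4838127 + 883953} = \frac{3951769 + \frac{1}{1288}}{5722080} = \frac{5089878473}{1288} \cdot \frac{1}{5722080} = \frac{5089878473}{7370039040}$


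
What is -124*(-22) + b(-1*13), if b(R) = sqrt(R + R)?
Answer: 2728 + I*sqrt(26) ≈ 2728.0 + 5.099*I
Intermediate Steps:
b(R) = sqrt(2)*sqrt(R) (b(R) = sqrt(2*R) = sqrt(2)*sqrt(R))
-124*(-22) + b(-1*13) = -124*(-22) + sqrt(2)*sqrt(-1*13) = 2728 + sqrt(2)*sqrt(-13) = 2728 + sqrt(2)*(I*sqrt(13)) = 2728 + I*sqrt(26)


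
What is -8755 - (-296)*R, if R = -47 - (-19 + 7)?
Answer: -19115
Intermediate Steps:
R = -35 (R = -47 - 1*(-12) = -47 + 12 = -35)
-8755 - (-296)*R = -8755 - (-296)*(-35) = -8755 - 1*10360 = -8755 - 10360 = -19115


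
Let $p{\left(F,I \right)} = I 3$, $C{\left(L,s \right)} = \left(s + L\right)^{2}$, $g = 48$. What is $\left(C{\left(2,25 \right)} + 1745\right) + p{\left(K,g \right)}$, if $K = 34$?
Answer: $2618$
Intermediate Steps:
$C{\left(L,s \right)} = \left(L + s\right)^{2}$
$p{\left(F,I \right)} = 3 I$
$\left(C{\left(2,25 \right)} + 1745\right) + p{\left(K,g \right)} = \left(\left(2 + 25\right)^{2} + 1745\right) + 3 \cdot 48 = \left(27^{2} + 1745\right) + 144 = \left(729 + 1745\right) + 144 = 2474 + 144 = 2618$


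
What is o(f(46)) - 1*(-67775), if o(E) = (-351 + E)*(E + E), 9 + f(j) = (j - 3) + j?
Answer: 24415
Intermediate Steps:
f(j) = -12 + 2*j (f(j) = -9 + ((j - 3) + j) = -9 + ((-3 + j) + j) = -9 + (-3 + 2*j) = -12 + 2*j)
o(E) = 2*E*(-351 + E) (o(E) = (-351 + E)*(2*E) = 2*E*(-351 + E))
o(f(46)) - 1*(-67775) = 2*(-12 + 2*46)*(-351 + (-12 + 2*46)) - 1*(-67775) = 2*(-12 + 92)*(-351 + (-12 + 92)) + 67775 = 2*80*(-351 + 80) + 67775 = 2*80*(-271) + 67775 = -43360 + 67775 = 24415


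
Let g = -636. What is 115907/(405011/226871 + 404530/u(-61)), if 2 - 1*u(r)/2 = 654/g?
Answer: 767363252367/442205878811 ≈ 1.7353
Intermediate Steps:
u(r) = 321/53 (u(r) = 4 - 1308/(-636) = 4 - 1308*(-1)/636 = 4 - 2*(-109/106) = 4 + 109/53 = 321/53)
115907/(405011/226871 + 404530/u(-61)) = 115907/(405011/226871 + 404530/(321/53)) = 115907/(405011*(1/226871) + 404530*(53/321)) = 115907/(405011/226871 + 21440090/321) = 115907/(4864264666921/72825591) = 115907*(72825591/4864264666921) = 767363252367/442205878811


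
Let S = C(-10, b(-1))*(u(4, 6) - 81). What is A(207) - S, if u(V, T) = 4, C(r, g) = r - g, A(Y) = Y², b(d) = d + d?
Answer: 42233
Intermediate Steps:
b(d) = 2*d
S = 616 (S = (-10 - 2*(-1))*(4 - 81) = (-10 - 1*(-2))*(-77) = (-10 + 2)*(-77) = -8*(-77) = 616)
A(207) - S = 207² - 1*616 = 42849 - 616 = 42233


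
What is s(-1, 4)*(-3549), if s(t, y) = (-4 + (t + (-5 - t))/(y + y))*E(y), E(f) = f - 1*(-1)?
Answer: 656565/8 ≈ 82071.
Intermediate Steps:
E(f) = 1 + f (E(f) = f + 1 = 1 + f)
s(t, y) = (1 + y)*(-4 - 5/(2*y)) (s(t, y) = (-4 + (t + (-5 - t))/(y + y))*(1 + y) = (-4 - 5*1/(2*y))*(1 + y) = (-4 - 5/(2*y))*(1 + y) = (1 + y)*(-4 - 5/(2*y)))
s(-1, 4)*(-3549) = -1/2*(1 + 4)*(5 + 8*4)/4*(-3549) = -1/2*1/4*5*(5 + 32)*(-3549) = -1/2*1/4*5*37*(-3549) = -185/8*(-3549) = 656565/8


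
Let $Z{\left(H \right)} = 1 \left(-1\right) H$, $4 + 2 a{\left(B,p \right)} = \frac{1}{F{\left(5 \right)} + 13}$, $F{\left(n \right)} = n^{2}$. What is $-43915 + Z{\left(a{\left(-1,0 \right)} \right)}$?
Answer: $- \frac{3337389}{76} \approx -43913.0$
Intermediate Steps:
$a{\left(B,p \right)} = - \frac{151}{76}$ ($a{\left(B,p \right)} = -2 + \frac{1}{2 \left(5^{2} + 13\right)} = -2 + \frac{1}{2 \left(25 + 13\right)} = -2 + \frac{1}{2 \cdot 38} = -2 + \frac{1}{2} \cdot \frac{1}{38} = -2 + \frac{1}{76} = - \frac{151}{76}$)
$Z{\left(H \right)} = - H$
$-43915 + Z{\left(a{\left(-1,0 \right)} \right)} = -43915 - - \frac{151}{76} = -43915 + \frac{151}{76} = - \frac{3337389}{76}$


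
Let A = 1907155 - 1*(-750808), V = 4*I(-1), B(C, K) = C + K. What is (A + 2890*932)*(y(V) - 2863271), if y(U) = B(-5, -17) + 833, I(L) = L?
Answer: -15318291529780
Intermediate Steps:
V = -4 (V = 4*(-1) = -4)
y(U) = 811 (y(U) = (-5 - 17) + 833 = -22 + 833 = 811)
A = 2657963 (A = 1907155 + 750808 = 2657963)
(A + 2890*932)*(y(V) - 2863271) = (2657963 + 2890*932)*(811 - 2863271) = (2657963 + 2693480)*(-2862460) = 5351443*(-2862460) = -15318291529780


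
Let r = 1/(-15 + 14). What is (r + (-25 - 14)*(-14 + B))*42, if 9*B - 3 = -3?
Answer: 22890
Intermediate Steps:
B = 0 (B = ⅓ + (⅑)*(-3) = ⅓ - ⅓ = 0)
r = -1 (r = 1/(-1) = -1)
(r + (-25 - 14)*(-14 + B))*42 = (-1 + (-25 - 14)*(-14 + 0))*42 = (-1 - 39*(-14))*42 = (-1 + 546)*42 = 545*42 = 22890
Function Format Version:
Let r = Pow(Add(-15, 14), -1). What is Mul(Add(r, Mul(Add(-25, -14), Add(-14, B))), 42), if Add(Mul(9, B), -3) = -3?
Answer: 22890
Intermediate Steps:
B = 0 (B = Add(Rational(1, 3), Mul(Rational(1, 9), -3)) = Add(Rational(1, 3), Rational(-1, 3)) = 0)
r = -1 (r = Pow(-1, -1) = -1)
Mul(Add(r, Mul(Add(-25, -14), Add(-14, B))), 42) = Mul(Add(-1, Mul(Add(-25, -14), Add(-14, 0))), 42) = Mul(Add(-1, Mul(-39, -14)), 42) = Mul(Add(-1, 546), 42) = Mul(545, 42) = 22890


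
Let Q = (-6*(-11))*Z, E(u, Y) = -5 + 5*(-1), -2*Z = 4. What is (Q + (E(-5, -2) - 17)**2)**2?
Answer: 356409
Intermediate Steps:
Z = -2 (Z = -1/2*4 = -2)
E(u, Y) = -10 (E(u, Y) = -5 - 5 = -10)
Q = -132 (Q = -6*(-11)*(-2) = 66*(-2) = -132)
(Q + (E(-5, -2) - 17)**2)**2 = (-132 + (-10 - 17)**2)**2 = (-132 + (-27)**2)**2 = (-132 + 729)**2 = 597**2 = 356409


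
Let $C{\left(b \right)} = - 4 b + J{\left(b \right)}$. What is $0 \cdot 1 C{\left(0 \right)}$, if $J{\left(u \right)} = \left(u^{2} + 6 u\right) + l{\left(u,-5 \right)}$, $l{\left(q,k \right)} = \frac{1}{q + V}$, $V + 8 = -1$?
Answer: $0$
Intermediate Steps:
$V = -9$ ($V = -8 - 1 = -9$)
$l{\left(q,k \right)} = \frac{1}{-9 + q}$ ($l{\left(q,k \right)} = \frac{1}{q - 9} = \frac{1}{-9 + q}$)
$J{\left(u \right)} = u^{2} + \frac{1}{-9 + u} + 6 u$ ($J{\left(u \right)} = \left(u^{2} + 6 u\right) + \frac{1}{-9 + u} = u^{2} + \frac{1}{-9 + u} + 6 u$)
$C{\left(b \right)} = - 4 b + \frac{1 + b \left(-9 + b\right) \left(6 + b\right)}{-9 + b}$
$0 \cdot 1 C{\left(0 \right)} = 0 \cdot 1 \frac{1 + 0 \left(-9 + 0\right) \left(2 + 0\right)}{-9 + 0} = 0 \frac{1 + 0 \left(-9\right) 2}{-9} = 0 \left(- \frac{1 + 0}{9}\right) = 0 \left(\left(- \frac{1}{9}\right) 1\right) = 0 \left(- \frac{1}{9}\right) = 0$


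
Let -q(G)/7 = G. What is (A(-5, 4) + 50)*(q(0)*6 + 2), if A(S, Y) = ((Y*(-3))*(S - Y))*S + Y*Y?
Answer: -948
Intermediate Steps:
q(G) = -7*G
A(S, Y) = Y**2 - 3*S*Y*(S - Y) (A(S, Y) = ((-3*Y)*(S - Y))*S + Y**2 = (-3*Y*(S - Y))*S + Y**2 = -3*S*Y*(S - Y) + Y**2 = Y**2 - 3*S*Y*(S - Y))
(A(-5, 4) + 50)*(q(0)*6 + 2) = (4*(4 - 3*(-5)**2 + 3*(-5)*4) + 50)*(-7*0*6 + 2) = (4*(4 - 3*25 - 60) + 50)*(0*6 + 2) = (4*(4 - 75 - 60) + 50)*(0 + 2) = (4*(-131) + 50)*2 = (-524 + 50)*2 = -474*2 = -948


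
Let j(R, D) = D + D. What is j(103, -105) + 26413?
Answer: 26203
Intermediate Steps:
j(R, D) = 2*D
j(103, -105) + 26413 = 2*(-105) + 26413 = -210 + 26413 = 26203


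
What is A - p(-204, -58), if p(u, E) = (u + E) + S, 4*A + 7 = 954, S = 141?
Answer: 1431/4 ≈ 357.75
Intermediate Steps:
A = 947/4 (A = -7/4 + (1/4)*954 = -7/4 + 477/2 = 947/4 ≈ 236.75)
p(u, E) = 141 + E + u (p(u, E) = (u + E) + 141 = (E + u) + 141 = 141 + E + u)
A - p(-204, -58) = 947/4 - (141 - 58 - 204) = 947/4 - 1*(-121) = 947/4 + 121 = 1431/4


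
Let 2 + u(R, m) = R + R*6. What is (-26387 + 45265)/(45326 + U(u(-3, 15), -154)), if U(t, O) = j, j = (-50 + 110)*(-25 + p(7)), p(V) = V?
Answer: 9439/22123 ≈ 0.42666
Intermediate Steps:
u(R, m) = -2 + 7*R (u(R, m) = -2 + (R + R*6) = -2 + (R + 6*R) = -2 + 7*R)
j = -1080 (j = (-50 + 110)*(-25 + 7) = 60*(-18) = -1080)
U(t, O) = -1080
(-26387 + 45265)/(45326 + U(u(-3, 15), -154)) = (-26387 + 45265)/(45326 - 1080) = 18878/44246 = 18878*(1/44246) = 9439/22123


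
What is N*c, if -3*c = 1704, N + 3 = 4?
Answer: -568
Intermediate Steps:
N = 1 (N = -3 + 4 = 1)
c = -568 (c = -⅓*1704 = -568)
N*c = 1*(-568) = -568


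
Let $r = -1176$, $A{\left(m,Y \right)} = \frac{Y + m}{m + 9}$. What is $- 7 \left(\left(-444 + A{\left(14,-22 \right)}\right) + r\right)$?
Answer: $\frac{260876}{23} \approx 11342.0$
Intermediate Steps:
$A{\left(m,Y \right)} = \frac{Y + m}{9 + m}$
$- 7 \left(\left(-444 + A{\left(14,-22 \right)}\right) + r\right) = - 7 \left(\left(-444 + \frac{-22 + 14}{9 + 14}\right) - 1176\right) = - 7 \left(\left(-444 + \frac{1}{23} \left(-8\right)\right) - 1176\right) = - 7 \left(\left(-444 - \frac{8}{23}\right) - 1176\right) = - 7 \left(- \frac{10220}{23} - 1176\right) = \left(-7\right) \left(- \frac{37268}{23}\right) = \frac{260876}{23}$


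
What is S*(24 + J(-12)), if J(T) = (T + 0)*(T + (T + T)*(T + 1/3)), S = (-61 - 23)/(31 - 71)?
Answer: -33516/5 ≈ -6703.2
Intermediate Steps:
S = 21/10 (S = -84/(-40) = -84*(-1/40) = 21/10 ≈ 2.1000)
J(T) = T*(T + 2*T*(⅓ + T)) (J(T) = T*(T + (2*T)*(T + ⅓)) = T*(T + (2*T)*(⅓ + T)) = T*(T + 2*T*(⅓ + T)))
S*(24 + J(-12)) = 21*(24 + (⅓)*(-12)²*(5 + 6*(-12)))/10 = 21*(24 + (⅓)*144*(5 - 72))/10 = 21*(24 + (⅓)*144*(-67))/10 = 21*(24 - 3216)/10 = (21/10)*(-3192) = -33516/5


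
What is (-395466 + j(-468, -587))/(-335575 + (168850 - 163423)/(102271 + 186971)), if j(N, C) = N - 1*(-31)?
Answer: 12723530614/10784708747 ≈ 1.1798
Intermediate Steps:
j(N, C) = 31 + N (j(N, C) = N + 31 = 31 + N)
(-395466 + j(-468, -587))/(-335575 + (168850 - 163423)/(102271 + 186971)) = (-395466 + (31 - 468))/(-335575 + (168850 - 163423)/(102271 + 186971)) = (-395466 - 437)/(-335575 + 5427/289242) = -395903/(-335575 + 5427*(1/289242)) = -395903/(-335575 + 603/32138) = -395903/(-10784708747/32138) = -395903*(-32138/10784708747) = 12723530614/10784708747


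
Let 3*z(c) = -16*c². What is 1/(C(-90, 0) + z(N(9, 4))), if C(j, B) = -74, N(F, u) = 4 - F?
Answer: -3/622 ≈ -0.0048231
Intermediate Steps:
z(c) = -16*c²/3 (z(c) = (-16*c²)/3 = -16*c²/3)
1/(C(-90, 0) + z(N(9, 4))) = 1/(-74 - 16*(4 - 1*9)²/3) = 1/(-74 - 16*(4 - 9)²/3) = 1/(-74 - 16/3*(-5)²) = 1/(-74 - 16/3*25) = 1/(-74 - 400/3) = 1/(-622/3) = -3/622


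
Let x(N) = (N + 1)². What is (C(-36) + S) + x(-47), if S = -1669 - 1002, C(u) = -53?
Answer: -608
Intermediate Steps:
x(N) = (1 + N)²
S = -2671
(C(-36) + S) + x(-47) = (-53 - 2671) + (1 - 47)² = -2724 + (-46)² = -2724 + 2116 = -608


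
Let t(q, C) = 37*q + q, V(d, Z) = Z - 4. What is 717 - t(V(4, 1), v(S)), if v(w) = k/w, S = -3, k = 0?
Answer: 831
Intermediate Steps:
V(d, Z) = -4 + Z
v(w) = 0 (v(w) = 0/w = 0)
t(q, C) = 38*q
717 - t(V(4, 1), v(S)) = 717 - 38*(-4 + 1) = 717 - 38*(-3) = 717 - 1*(-114) = 717 + 114 = 831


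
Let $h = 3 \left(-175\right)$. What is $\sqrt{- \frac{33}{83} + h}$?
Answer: $\frac{2 i \sqrt{904866}}{83} \approx 22.922 i$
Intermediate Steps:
$h = -525$
$\sqrt{- \frac{33}{83} + h} = \sqrt{- \frac{33}{83} - 525} = \sqrt{- \frac{43608}{83}} = \frac{2 i \sqrt{904866}}{83}$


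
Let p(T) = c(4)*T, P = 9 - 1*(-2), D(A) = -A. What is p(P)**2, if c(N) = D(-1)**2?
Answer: 121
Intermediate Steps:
c(N) = 1 (c(N) = (-1*(-1))**2 = 1**2 = 1)
P = 11 (P = 9 + 2 = 11)
p(T) = T (p(T) = 1*T = T)
p(P)**2 = 11**2 = 121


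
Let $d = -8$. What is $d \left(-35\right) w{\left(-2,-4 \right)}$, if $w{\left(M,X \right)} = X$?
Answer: $-1120$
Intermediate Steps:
$d \left(-35\right) w{\left(-2,-4 \right)} = \left(-8\right) \left(-35\right) \left(-4\right) = 280 \left(-4\right) = -1120$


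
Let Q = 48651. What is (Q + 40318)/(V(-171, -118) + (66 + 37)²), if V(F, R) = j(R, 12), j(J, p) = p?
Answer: 88969/10621 ≈ 8.3767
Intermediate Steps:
V(F, R) = 12
(Q + 40318)/(V(-171, -118) + (66 + 37)²) = (48651 + 40318)/(12 + (66 + 37)²) = 88969/(12 + 103²) = 88969/(12 + 10609) = 88969/10621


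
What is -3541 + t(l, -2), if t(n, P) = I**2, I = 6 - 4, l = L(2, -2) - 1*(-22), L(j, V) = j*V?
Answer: -3537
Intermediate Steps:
L(j, V) = V*j
l = 18 (l = -2*2 - 1*(-22) = -4 + 22 = 18)
I = 2
t(n, P) = 4 (t(n, P) = 2**2 = 4)
-3541 + t(l, -2) = -3541 + 4 = -3537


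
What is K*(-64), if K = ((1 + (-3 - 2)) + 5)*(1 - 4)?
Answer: 192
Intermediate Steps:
K = -3 (K = ((1 - 5) + 5)*(-3) = (-4 + 5)*(-3) = 1*(-3) = -3)
K*(-64) = -3*(-64) = 192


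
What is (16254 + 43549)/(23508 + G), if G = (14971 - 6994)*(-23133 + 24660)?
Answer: 59803/12204387 ≈ 0.0049001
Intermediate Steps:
G = 12180879 (G = 7977*1527 = 12180879)
(16254 + 43549)/(23508 + G) = (16254 + 43549)/(23508 + 12180879) = 59803/12204387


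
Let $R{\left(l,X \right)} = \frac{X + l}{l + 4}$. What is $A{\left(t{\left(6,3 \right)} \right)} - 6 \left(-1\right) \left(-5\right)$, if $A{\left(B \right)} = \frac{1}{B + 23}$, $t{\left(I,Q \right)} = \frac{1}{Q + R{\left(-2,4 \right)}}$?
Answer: $- \frac{2786}{93} \approx -29.957$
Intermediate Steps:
$R{\left(l,X \right)} = \frac{X + l}{4 + l}$
$t{\left(I,Q \right)} = \frac{1}{1 + Q}$ ($t{\left(I,Q \right)} = \frac{1}{Q + \frac{4 - 2}{4 - 2}} = \frac{1}{Q + \frac{1}{2} \cdot 2} = \frac{1}{Q + 1} = \frac{1}{1 + Q}$)
$A{\left(B \right)} = \frac{1}{23 + B}$
$A{\left(t{\left(6,3 \right)} \right)} - 6 \left(-1\right) \left(-5\right) = \frac{1}{23 + \frac{1}{1 + 3}} - 6 \left(-1\right) \left(-5\right) = \frac{1}{23 + \frac{1}{4}} - \left(-6\right) \left(-5\right) = \frac{1}{23 + \frac{1}{4}} - 30 = \frac{1}{\frac{93}{4}} - 30 = \frac{4}{93} - 30 = - \frac{2786}{93}$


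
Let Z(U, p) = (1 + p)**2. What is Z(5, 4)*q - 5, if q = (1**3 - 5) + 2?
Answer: -55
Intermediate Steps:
q = -2 (q = (1 - 5) + 2 = -4 + 2 = -2)
Z(5, 4)*q - 5 = (1 + 4)**2*(-2) - 5 = 5**2*(-2) - 5 = 25*(-2) - 5 = -50 - 5 = -55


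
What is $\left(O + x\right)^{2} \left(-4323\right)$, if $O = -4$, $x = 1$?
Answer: $-38907$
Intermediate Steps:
$\left(O + x\right)^{2} \left(-4323\right) = \left(-4 + 1\right)^{2} \left(-4323\right) = \left(-3\right)^{2} \left(-4323\right) = 9 \left(-4323\right) = -38907$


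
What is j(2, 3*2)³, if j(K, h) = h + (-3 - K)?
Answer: 1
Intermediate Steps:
j(K, h) = -3 + h - K
j(2, 3*2)³ = (-3 + 3*2 - 1*2)³ = (-3 + 6 - 2)³ = 1³ = 1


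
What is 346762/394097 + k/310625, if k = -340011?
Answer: -3754909831/17488054375 ≈ -0.21471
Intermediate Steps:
346762/394097 + k/310625 = 346762/394097 - 340011/310625 = 346762*(1/394097) - 340011*1/310625 = 346762/394097 - 48573/44375 = -3754909831/17488054375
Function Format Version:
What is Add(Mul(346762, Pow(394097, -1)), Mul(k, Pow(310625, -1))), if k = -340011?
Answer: Rational(-3754909831, 17488054375) ≈ -0.21471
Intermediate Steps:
Add(Mul(346762, Pow(394097, -1)), Mul(k, Pow(310625, -1))) = Add(Mul(346762, Pow(394097, -1)), Mul(-340011, Pow(310625, -1))) = Add(Mul(346762, Rational(1, 394097)), Mul(-340011, Rational(1, 310625))) = Add(Rational(346762, 394097), Rational(-48573, 44375)) = Rational(-3754909831, 17488054375)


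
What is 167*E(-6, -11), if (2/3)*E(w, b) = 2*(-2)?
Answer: -1002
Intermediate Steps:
E(w, b) = -6 (E(w, b) = 3*(2*(-2))/2 = (3/2)*(-4) = -6)
167*E(-6, -11) = 167*(-6) = -1002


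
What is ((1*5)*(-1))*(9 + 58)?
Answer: -335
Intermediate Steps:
((1*5)*(-1))*(9 + 58) = (5*(-1))*67 = -5*67 = -335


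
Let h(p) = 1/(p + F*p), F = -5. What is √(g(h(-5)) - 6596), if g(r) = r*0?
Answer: 2*I*√1649 ≈ 81.216*I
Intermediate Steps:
h(p) = -1/(4*p) (h(p) = 1/(p - 5*p) = 1/(-4*p) = -1/(4*p))
g(r) = 0
√(g(h(-5)) - 6596) = √(0 - 6596) = √(-6596) = 2*I*√1649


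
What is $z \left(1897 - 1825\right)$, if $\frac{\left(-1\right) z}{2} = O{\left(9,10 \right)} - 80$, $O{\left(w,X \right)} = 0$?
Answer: $11520$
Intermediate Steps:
$z = 160$ ($z = - 2 \left(0 - 80\right) = \left(-2\right) \left(-80\right) = 160$)
$z \left(1897 - 1825\right) = 160 \left(1897 - 1825\right) = 160 \cdot 72 = 11520$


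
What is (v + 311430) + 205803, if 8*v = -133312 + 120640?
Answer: 515649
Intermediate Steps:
v = -1584 (v = (-133312 + 120640)/8 = (1/8)*(-12672) = -1584)
(v + 311430) + 205803 = (-1584 + 311430) + 205803 = 309846 + 205803 = 515649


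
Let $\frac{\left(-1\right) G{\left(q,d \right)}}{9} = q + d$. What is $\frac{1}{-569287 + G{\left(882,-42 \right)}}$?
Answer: $- \frac{1}{576847} \approx -1.7336 \cdot 10^{-6}$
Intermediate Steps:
$G{\left(q,d \right)} = - 9 d - 9 q$ ($G{\left(q,d \right)} = - 9 \left(q + d\right) = - 9 \left(d + q\right) = - 9 d - 9 q$)
$\frac{1}{-569287 + G{\left(882,-42 \right)}} = \frac{1}{-569287 - 7560} = \frac{1}{-576847} = - \frac{1}{576847}$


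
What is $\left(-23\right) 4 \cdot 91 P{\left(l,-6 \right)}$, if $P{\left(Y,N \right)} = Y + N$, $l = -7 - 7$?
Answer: $167440$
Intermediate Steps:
$l = -14$ ($l = -7 - 7 = -14$)
$P{\left(Y,N \right)} = N + Y$
$\left(-23\right) 4 \cdot 91 P{\left(l,-6 \right)} = \left(-23\right) 4 \cdot 91 \left(-6 - 14\right) = \left(-92\right) 91 \left(-20\right) = \left(-8372\right) \left(-20\right) = 167440$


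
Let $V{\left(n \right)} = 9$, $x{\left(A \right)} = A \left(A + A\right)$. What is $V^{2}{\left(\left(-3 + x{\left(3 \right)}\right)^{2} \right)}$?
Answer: $81$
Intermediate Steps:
$x{\left(A \right)} = 2 A^{2}$ ($x{\left(A \right)} = A 2 A = 2 A^{2}$)
$V^{2}{\left(\left(-3 + x{\left(3 \right)}\right)^{2} \right)} = 9^{2} = 81$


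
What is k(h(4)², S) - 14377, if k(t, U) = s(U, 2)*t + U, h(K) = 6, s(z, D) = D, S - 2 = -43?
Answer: -14346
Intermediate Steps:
S = -41 (S = 2 - 43 = -41)
k(t, U) = U + 2*t (k(t, U) = 2*t + U = U + 2*t)
k(h(4)², S) - 14377 = (-41 + 2*6²) - 14377 = (-41 + 2*36) - 14377 = (-41 + 72) - 14377 = 31 - 14377 = -14346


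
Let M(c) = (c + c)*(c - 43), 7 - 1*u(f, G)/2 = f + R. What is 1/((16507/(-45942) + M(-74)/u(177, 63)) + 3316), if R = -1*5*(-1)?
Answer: 8039850/26259488039 ≈ 0.00030617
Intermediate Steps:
R = 5 (R = -5*(-1) = 5)
u(f, G) = 4 - 2*f (u(f, G) = 14 - 2*(f + 5) = 14 - 2*(5 + f) = 14 + (-10 - 2*f) = 4 - 2*f)
M(c) = 2*c*(-43 + c) (M(c) = (2*c)*(-43 + c) = 2*c*(-43 + c))
1/((16507/(-45942) + M(-74)/u(177, 63)) + 3316) = 1/((16507/(-45942) + (2*(-74)*(-43 - 74))/(4 - 2*177)) + 3316) = 1/((16507*(-1/45942) + (2*(-74)*(-117))/(4 - 354)) + 3316) = 1/((-16507/45942 + 17316/(-350)) + 3316) = 1/((-16507/45942 + 17316*(-1/350)) + 3316) = 1/((-16507/45942 - 8658/175) + 3316) = 1/(-400654561/8039850 + 3316) = 1/(26259488039/8039850) = 8039850/26259488039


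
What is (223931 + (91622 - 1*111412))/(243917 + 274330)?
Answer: 68047/172749 ≈ 0.39391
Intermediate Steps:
(223931 + (91622 - 1*111412))/(243917 + 274330) = (223931 + (91622 - 111412))/518247 = (223931 - 19790)*(1/518247) = 204141*(1/518247) = 68047/172749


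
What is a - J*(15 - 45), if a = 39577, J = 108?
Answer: 42817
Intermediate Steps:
a - J*(15 - 45) = 39577 - 108*(15 - 45) = 39577 - 108*(-30) = 39577 - 1*(-3240) = 39577 + 3240 = 42817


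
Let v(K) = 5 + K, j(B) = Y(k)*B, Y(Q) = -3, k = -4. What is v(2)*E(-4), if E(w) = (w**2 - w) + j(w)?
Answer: 224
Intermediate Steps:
j(B) = -3*B
E(w) = w**2 - 4*w (E(w) = (w**2 - w) - 3*w = w**2 - 4*w)
v(2)*E(-4) = (5 + 2)*(-4*(-4 - 4)) = 7*(-4*(-8)) = 7*32 = 224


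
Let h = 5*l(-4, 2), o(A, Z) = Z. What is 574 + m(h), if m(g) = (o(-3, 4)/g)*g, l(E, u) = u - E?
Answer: 578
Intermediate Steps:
h = 30 (h = 5*(2 - 1*(-4)) = 5*(2 + 4) = 5*6 = 30)
m(g) = 4 (m(g) = (4/g)*g = 4)
574 + m(h) = 574 + 4 = 578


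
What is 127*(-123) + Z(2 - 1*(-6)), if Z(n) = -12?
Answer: -15633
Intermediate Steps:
127*(-123) + Z(2 - 1*(-6)) = 127*(-123) - 12 = -15621 - 12 = -15633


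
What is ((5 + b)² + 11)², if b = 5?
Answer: 12321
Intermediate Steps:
((5 + b)² + 11)² = ((5 + 5)² + 11)² = (10² + 11)² = (100 + 11)² = 111² = 12321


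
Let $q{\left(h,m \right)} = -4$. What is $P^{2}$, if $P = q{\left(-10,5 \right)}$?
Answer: $16$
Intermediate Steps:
$P = -4$
$P^{2} = \left(-4\right)^{2} = 16$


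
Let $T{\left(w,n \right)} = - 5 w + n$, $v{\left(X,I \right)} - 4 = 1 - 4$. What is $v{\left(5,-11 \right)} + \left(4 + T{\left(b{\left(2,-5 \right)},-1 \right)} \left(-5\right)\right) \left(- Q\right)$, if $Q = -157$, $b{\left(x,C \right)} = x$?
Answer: $9264$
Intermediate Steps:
$v{\left(X,I \right)} = 1$ ($v{\left(X,I \right)} = 4 + \left(1 - 4\right) = 4 - 3 = 1$)
$T{\left(w,n \right)} = n - 5 w$
$v{\left(5,-11 \right)} + \left(4 + T{\left(b{\left(2,-5 \right)},-1 \right)} \left(-5\right)\right) \left(- Q\right) = 1 + \left(4 + \left(-1 - 10\right) \left(-5\right)\right) \left(\left(-1\right) \left(-157\right)\right) = 1 + \left(4 + \left(-1 - 10\right) \left(-5\right)\right) 157 = 1 + \left(4 - -55\right) 157 = 1 + \left(4 + 55\right) 157 = 1 + 59 \cdot 157 = 1 + 9263 = 9264$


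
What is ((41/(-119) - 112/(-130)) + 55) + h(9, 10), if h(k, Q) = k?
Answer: 499039/7735 ≈ 64.517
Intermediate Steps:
((41/(-119) - 112/(-130)) + 55) + h(9, 10) = ((41/(-119) - 112/(-130)) + 55) + 9 = ((41*(-1/119) - 112*(-1/130)) + 55) + 9 = ((-41/119 + 56/65) + 55) + 9 = (3999/7735 + 55) + 9 = 429424/7735 + 9 = 499039/7735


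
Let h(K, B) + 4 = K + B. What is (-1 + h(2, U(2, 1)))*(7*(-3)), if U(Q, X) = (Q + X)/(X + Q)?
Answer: 42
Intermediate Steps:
U(Q, X) = 1 (U(Q, X) = (Q + X)/(Q + X) = 1)
h(K, B) = -4 + B + K (h(K, B) = -4 + (K + B) = -4 + (B + K) = -4 + B + K)
(-1 + h(2, U(2, 1)))*(7*(-3)) = (-1 + (-4 + 1 + 2))*(7*(-3)) = (-1 - 1)*(-21) = -2*(-21) = 42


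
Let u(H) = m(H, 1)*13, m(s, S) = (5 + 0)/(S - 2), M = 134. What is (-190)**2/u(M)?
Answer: -7220/13 ≈ -555.38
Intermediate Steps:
m(s, S) = 5/(-2 + S)
u(H) = -65 (u(H) = (5/(-2 + 1))*13 = (5/(-1))*13 = (5*(-1))*13 = -5*13 = -65)
(-190)**2/u(M) = (-190)**2/(-65) = 36100*(-1/65) = -7220/13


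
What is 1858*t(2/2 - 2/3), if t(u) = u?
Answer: 1858/3 ≈ 619.33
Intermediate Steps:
1858*t(2/2 - 2/3) = 1858*(2/2 - 2/3) = 1858*(2*(½) - 2*⅓) = 1858*(1 - ⅔) = 1858*(⅓) = 1858/3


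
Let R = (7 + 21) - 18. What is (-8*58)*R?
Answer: -4640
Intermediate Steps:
R = 10 (R = 28 - 18 = 10)
(-8*58)*R = -8*58*10 = -464*10 = -4640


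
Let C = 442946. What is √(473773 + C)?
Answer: √916719 ≈ 957.45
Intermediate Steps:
√(473773 + C) = √(473773 + 442946) = √916719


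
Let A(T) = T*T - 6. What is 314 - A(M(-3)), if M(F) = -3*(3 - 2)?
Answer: 311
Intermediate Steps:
M(F) = -3 (M(F) = -3*1 = -3)
A(T) = -6 + T**2 (A(T) = T**2 - 6 = -6 + T**2)
314 - A(M(-3)) = 314 - (-6 + (-3)**2) = 314 - (-6 + 9) = 314 - 1*3 = 314 - 3 = 311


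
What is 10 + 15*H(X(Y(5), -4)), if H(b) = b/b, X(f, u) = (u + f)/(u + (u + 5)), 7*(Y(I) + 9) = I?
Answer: 25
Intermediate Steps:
Y(I) = -9 + I/7
X(f, u) = (f + u)/(5 + 2*u) (X(f, u) = (f + u)/(u + (5 + u)) = (f + u)/(5 + 2*u))
H(b) = 1
10 + 15*H(X(Y(5), -4)) = 10 + 15*1 = 10 + 15 = 25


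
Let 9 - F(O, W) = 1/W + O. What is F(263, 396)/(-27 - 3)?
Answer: 20117/2376 ≈ 8.4668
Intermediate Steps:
F(O, W) = 9 - O - 1/W (F(O, W) = 9 - (1/W + O) = 9 - (O + 1/W) = 9 + (-O - 1/W) = 9 - O - 1/W)
F(263, 396)/(-27 - 3) = (9 - 1*263 - 1/396)/(-27 - 3) = (9 - 263 - 1*1/396)/(-30) = -(9 - 263 - 1/396)/30 = -1/30*(-100585/396) = 20117/2376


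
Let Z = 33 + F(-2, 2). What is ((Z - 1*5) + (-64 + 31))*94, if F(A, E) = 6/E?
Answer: -188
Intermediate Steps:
F(A, E) = 6/E
Z = 36 (Z = 33 + 6/2 = 33 + 6*(1/2) = 33 + 3 = 36)
((Z - 1*5) + (-64 + 31))*94 = ((36 - 1*5) + (-64 + 31))*94 = ((36 - 5) - 33)*94 = (31 - 33)*94 = -2*94 = -188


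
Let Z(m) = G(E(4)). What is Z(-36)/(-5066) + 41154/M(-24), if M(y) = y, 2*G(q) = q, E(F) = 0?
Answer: -6859/4 ≈ -1714.8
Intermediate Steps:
G(q) = q/2
Z(m) = 0 (Z(m) = (1/2)*0 = 0)
Z(-36)/(-5066) + 41154/M(-24) = 0/(-5066) + 41154/(-24) = 0*(-1/5066) + 41154*(-1/24) = 0 - 6859/4 = -6859/4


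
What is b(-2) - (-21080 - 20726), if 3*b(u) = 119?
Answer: 125537/3 ≈ 41846.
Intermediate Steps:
b(u) = 119/3 (b(u) = (⅓)*119 = 119/3)
b(-2) - (-21080 - 20726) = 119/3 - (-21080 - 20726) = 119/3 - 1*(-41806) = 119/3 + 41806 = 125537/3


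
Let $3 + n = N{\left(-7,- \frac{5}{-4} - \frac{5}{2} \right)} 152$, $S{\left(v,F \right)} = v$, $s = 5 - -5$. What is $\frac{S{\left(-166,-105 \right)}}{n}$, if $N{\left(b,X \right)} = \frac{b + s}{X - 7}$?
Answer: $\frac{1826}{641} \approx 2.8487$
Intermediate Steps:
$s = 10$ ($s = 5 + 5 = 10$)
$N{\left(b,X \right)} = \frac{10 + b}{-7 + X}$ ($N{\left(b,X \right)} = \frac{b + 10}{X - 7} = \frac{10 + b}{-7 + X}$)
$n = - \frac{641}{11}$ ($n = -3 + \frac{10 - 7}{-7 - \left(- \frac{5}{4} + \frac{5}{2}\right)} 152 = -3 + \frac{1}{-7 - \frac{5}{4}} \cdot 3 \cdot 152 = -3 + \frac{1}{- \frac{33}{4}} \cdot 3 \cdot 152 = -3 + \left(- \frac{4}{33}\right) 3 \cdot 152 = -3 - \frac{608}{11} = - \frac{641}{11} \approx -58.273$)
$\frac{S{\left(-166,-105 \right)}}{n} = - \frac{166}{- \frac{641}{11}} = \left(-166\right) \left(- \frac{11}{641}\right) = \frac{1826}{641}$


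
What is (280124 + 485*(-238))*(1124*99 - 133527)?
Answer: -3664606194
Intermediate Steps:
(280124 + 485*(-238))*(1124*99 - 133527) = (280124 - 115430)*(111276 - 133527) = 164694*(-22251) = -3664606194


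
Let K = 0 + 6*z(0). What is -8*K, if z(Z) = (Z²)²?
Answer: 0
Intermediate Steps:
z(Z) = Z⁴
K = 0 (K = 0 + 6*0⁴ = 0 + 6*0 = 0 + 0 = 0)
-8*K = -8*0 = 0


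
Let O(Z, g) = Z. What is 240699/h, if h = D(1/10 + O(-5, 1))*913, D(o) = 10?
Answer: 240699/9130 ≈ 26.364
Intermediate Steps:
h = 9130 (h = 10*913 = 9130)
240699/h = 240699/9130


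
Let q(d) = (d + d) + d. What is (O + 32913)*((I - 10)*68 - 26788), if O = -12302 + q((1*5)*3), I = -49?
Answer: -636204800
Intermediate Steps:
q(d) = 3*d (q(d) = 2*d + d = 3*d)
O = -12257 (O = -12302 + 3*((1*5)*3) = -12302 + 3*(5*3) = -12302 + 3*15 = -12302 + 45 = -12257)
(O + 32913)*((I - 10)*68 - 26788) = (-12257 + 32913)*((-49 - 10)*68 - 26788) = 20656*(-59*68 - 26788) = 20656*(-4012 - 26788) = 20656*(-30800) = -636204800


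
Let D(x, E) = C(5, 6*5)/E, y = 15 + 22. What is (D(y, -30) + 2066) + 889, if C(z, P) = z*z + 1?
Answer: 44312/15 ≈ 2954.1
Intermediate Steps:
C(z, P) = 1 + z² (C(z, P) = z² + 1 = 1 + z²)
y = 37
D(x, E) = 26/E (D(x, E) = (1 + 5²)/E = (1 + 25)/E = 26/E)
(D(y, -30) + 2066) + 889 = (26/(-30) + 2066) + 889 = (26*(-1/30) + 2066) + 889 = (-13/15 + 2066) + 889 = 30977/15 + 889 = 44312/15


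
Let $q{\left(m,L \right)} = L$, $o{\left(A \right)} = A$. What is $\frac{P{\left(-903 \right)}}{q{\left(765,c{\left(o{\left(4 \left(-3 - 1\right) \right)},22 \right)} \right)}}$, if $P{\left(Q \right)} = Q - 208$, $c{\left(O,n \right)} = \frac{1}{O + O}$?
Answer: $35552$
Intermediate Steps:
$c{\left(O,n \right)} = \frac{1}{2 O}$
$P{\left(Q \right)} = -208 + Q$ ($P{\left(Q \right)} = Q - 208 = -208 + Q$)
$\frac{P{\left(-903 \right)}}{q{\left(765,c{\left(o{\left(4 \left(-3 - 1\right) \right)},22 \right)} \right)}} = \frac{-208 - 903}{\frac{1}{2} \frac{1}{4 \left(-3 - 1\right)}} = - \frac{1111}{\frac{1}{2} \frac{1}{4 \left(-4\right)}} = - \frac{1111}{\frac{1}{2} \frac{1}{-16}} = - \frac{1111}{\frac{1}{2} \left(- \frac{1}{16}\right)} = - \frac{1111}{- \frac{1}{32}} = \left(-1111\right) \left(-32\right) = 35552$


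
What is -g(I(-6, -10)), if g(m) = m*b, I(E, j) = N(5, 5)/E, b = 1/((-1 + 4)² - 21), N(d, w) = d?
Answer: -5/72 ≈ -0.069444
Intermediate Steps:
b = -1/12 (b = 1/(3² - 21) = 1/(9 - 21) = 1/(-12) = -1/12 ≈ -0.083333)
I(E, j) = 5/E
g(m) = -m/12 (g(m) = m*(-1/12) = -m/12)
-g(I(-6, -10)) = -(-1)*5/(-6)/12 = -(-1)*5*(-⅙)/12 = -(-1)*(-5)/(12*6) = -1*5/72 = -5/72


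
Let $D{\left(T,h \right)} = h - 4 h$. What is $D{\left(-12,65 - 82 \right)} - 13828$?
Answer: $-13777$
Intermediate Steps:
$D{\left(T,h \right)} = - 3 h$
$D{\left(-12,65 - 82 \right)} - 13828 = - 3 \left(65 - 82\right) - 13828 = \left(-3\right) \left(-17\right) - 13828 = 51 - 13828 = -13777$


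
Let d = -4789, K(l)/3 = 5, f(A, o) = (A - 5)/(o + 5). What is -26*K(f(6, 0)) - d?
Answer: 4399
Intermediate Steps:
f(A, o) = (-5 + A)/(5 + o)
K(l) = 15 (K(l) = 3*5 = 15)
-26*K(f(6, 0)) - d = -26*15 - 1*(-4789) = -390 + 4789 = 4399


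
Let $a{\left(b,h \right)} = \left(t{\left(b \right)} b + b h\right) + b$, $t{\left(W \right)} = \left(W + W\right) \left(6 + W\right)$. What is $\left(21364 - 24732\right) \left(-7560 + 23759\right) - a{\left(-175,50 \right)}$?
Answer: $-44198057$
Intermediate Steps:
$t{\left(W \right)} = 2 W \left(6 + W\right)$
$a{\left(b,h \right)} = b + b h + 2 b^{2} \left(6 + b\right)$ ($a{\left(b,h \right)} = \left(2 b \left(6 + b\right) b + b h\right) + b = \left(2 b^{2} \left(6 + b\right) + b h\right) + b = \left(b h + 2 b^{2} \left(6 + b\right)\right) + b = b + b h + 2 b^{2} \left(6 + b\right)$)
$\left(21364 - 24732\right) \left(-7560 + 23759\right) - a{\left(-175,50 \right)} = \left(21364 - 24732\right) \left(-7560 + 23759\right) - - 175 \left(1 + 50 + 2 \left(-175\right) \left(6 - 175\right)\right) = \left(-3368\right) 16199 - - 175 \left(1 + 50 + 2 \left(-175\right) \left(-169\right)\right) = -54558232 - - 175 \left(1 + 50 + 59150\right) = -54558232 - \left(-175\right) 59201 = -54558232 - -10360175 = -54558232 + 10360175 = -44198057$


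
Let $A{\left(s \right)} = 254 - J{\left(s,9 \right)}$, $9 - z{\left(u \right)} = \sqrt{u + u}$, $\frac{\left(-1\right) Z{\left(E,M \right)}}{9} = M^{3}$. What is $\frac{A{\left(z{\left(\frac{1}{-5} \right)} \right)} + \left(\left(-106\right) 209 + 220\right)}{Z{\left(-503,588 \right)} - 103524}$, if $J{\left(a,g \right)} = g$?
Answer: $\frac{21689}{1829780772} \approx 1.1853 \cdot 10^{-5}$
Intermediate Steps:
$Z{\left(E,M \right)} = - 9 M^{3}$
$z{\left(u \right)} = 9 - \sqrt{2} \sqrt{u}$ ($z{\left(u \right)} = 9 - \sqrt{u + u} = 9 - \sqrt{2 u} = 9 - \sqrt{2} \sqrt{u}$)
$A{\left(s \right)} = 245$ ($A{\left(s \right)} = 254 - 9 = 245$)
$\frac{A{\left(z{\left(\frac{1}{-5} \right)} \right)} + \left(\left(-106\right) 209 + 220\right)}{Z{\left(-503,588 \right)} - 103524} = \frac{245 + \left(\left(-106\right) 209 + 220\right)}{- 9 \cdot 588^{3} - 103524} = \frac{245 + \left(-22154 + 220\right)}{\left(-9\right) 203297472 - 103524} = \frac{245 - 21934}{-1829677248 - 103524} = - \frac{21689}{-1829780772} = \left(-21689\right) \left(- \frac{1}{1829780772}\right) = \frac{21689}{1829780772}$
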